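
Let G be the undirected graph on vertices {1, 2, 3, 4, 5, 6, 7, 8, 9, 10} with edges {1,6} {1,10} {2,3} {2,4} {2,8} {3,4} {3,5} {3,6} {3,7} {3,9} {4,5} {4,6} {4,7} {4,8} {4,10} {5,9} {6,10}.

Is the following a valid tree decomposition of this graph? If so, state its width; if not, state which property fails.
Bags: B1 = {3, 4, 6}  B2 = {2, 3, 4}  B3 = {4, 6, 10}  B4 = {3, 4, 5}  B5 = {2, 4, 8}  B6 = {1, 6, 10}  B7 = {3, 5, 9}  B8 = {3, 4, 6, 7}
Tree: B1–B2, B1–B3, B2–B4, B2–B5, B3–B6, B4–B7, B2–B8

A tree decomposition must satisfy three properties: every vertex lies in some bag; for every edge, both endpoints lie together in some bag; and for every vertex, the bags containing it form a connected subtree. Here bags containing vertex 6 are not connected in the tree, so the decomposition is invalid.

No — bags containing vertex 6 are not connected in the tree.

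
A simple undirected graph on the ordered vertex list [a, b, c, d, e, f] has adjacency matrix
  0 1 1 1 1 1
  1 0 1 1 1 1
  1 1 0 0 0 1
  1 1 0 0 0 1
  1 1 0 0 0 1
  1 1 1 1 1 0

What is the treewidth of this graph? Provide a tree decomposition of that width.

The largest bag has 4 vertices, giving width 3; this decomposition certifies tw(G) ≤ 3. On the other hand G contains the 4-clique {a, b, d, f}. A clique must lie in a single bag of any decomposition, so no decomposition can have width below 3. Therefore the treewidth is 3.

Treewidth 3.
One optimal decomposition is:
Bags: B1 = {a, b, c, f}  B2 = {a, b, e, f}  B3 = {a, b, d, f}
Tree: B1–B2, B1–B3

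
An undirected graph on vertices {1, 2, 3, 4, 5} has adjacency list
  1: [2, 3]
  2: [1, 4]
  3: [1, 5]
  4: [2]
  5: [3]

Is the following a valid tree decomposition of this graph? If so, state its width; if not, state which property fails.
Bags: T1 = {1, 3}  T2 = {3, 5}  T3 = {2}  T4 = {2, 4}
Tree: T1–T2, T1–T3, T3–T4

No — edge (1,2) lies in no bag.

A tree decomposition must satisfy three properties: every vertex lies in some bag; for every edge, both endpoints lie together in some bag; and for every vertex, the bags containing it form a connected subtree. Here edge (1,2) lies in no bag, so the decomposition is invalid.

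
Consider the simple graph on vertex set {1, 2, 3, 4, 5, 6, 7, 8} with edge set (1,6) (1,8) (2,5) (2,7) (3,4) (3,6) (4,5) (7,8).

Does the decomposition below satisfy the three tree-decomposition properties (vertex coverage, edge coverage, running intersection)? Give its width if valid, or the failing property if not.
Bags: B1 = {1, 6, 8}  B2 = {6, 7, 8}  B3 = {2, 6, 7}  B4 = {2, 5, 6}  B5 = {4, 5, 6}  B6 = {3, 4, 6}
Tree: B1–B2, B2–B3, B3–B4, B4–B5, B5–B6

Yes; width 2.

Every vertex of G appears in some bag (union = {1, 2, 3, 4, 5, 6, 7, 8}); every edge is covered by a bag; and for each vertex v the set of bags containing v is connected in the bag tree. The decomposition is therefore valid. The largest bag has 3 vertices, so the width is 2.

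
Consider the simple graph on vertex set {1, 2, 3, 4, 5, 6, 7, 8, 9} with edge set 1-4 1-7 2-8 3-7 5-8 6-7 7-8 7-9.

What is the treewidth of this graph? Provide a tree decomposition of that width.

Treewidth 1.
One such decomposition:
Bags: B1 = {3, 7}  B2 = {7, 9}  B3 = {7, 8}  B4 = {1, 7}  B5 = {5, 8}  B6 = {2, 8}  B7 = {1, 4}  B8 = {6, 7}
Tree: B1–B2, B2–B3, B2–B4, B3–B5, B5–B6, B4–B7, B1–B8

Every bag has size at most 2, so the width is 2 − 1 = 1 and tw(G) ≤ 1. G has an edge, so its treewidth is at least 1. Therefore the treewidth is 1.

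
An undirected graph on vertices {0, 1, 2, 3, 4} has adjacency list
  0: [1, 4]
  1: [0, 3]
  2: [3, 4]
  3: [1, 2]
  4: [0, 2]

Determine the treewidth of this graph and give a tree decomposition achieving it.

The largest bag has 3 vertices, giving width 2; this decomposition certifies tw(G) ≤ 2. Since 0–4–2–3–1–0 is a cycle in G, G is not acyclic. Forests are exactly the graphs of treewidth ≤ 1, so tw(G) ≥ 2. The upper and lower bounds meet at 2, so that is the treewidth.

Treewidth 2.
Bags: B1 = {0, 2, 4}  B2 = {0, 2, 3}  B3 = {0, 1, 3}
Tree: B1–B2, B2–B3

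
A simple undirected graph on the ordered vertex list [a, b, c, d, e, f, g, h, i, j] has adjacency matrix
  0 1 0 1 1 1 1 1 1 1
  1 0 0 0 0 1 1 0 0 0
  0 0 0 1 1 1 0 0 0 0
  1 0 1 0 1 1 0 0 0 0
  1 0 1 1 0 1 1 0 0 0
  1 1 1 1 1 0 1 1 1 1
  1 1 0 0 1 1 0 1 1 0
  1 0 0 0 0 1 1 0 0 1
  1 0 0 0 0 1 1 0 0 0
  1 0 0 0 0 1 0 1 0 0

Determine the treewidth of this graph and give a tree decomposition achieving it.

Treewidth 3.
One such decomposition:
Bags: B1 = {a, b, f, g}  B2 = {a, e, f, g}  B3 = {a, f, g, h}  B4 = {a, f, h, j}  B5 = {a, f, g, i}  B6 = {a, d, e, f}  B7 = {c, d, e, f}
Tree: B1–B2, B1–B3, B3–B4, B3–B5, B2–B6, B6–B7

Each bag holds 4 vertices, so the decomposition has width 3, which upper-bounds the treewidth. For the lower bound, the 4 vertices {c, d, e, f} are pairwise adjacent, and any tree decomposition puts a clique entirely inside one bag — forcing width ≥ 3. Hence tw(G) = 3 exactly.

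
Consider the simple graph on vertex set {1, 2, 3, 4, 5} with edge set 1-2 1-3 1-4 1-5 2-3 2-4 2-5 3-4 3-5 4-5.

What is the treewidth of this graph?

A width-4 tree decomposition is:
Bags: B1 = {1, 2, 3, 4, 5}
Tree: (single bag)
With just one bag of size 5, the width is 5 − 1 = 4, so tw(G) ≤ 4. On the other hand G contains the 5-clique {1, 2, 3, 4, 5}. A clique must lie in a single bag of any decomposition, so no decomposition can have width below 4. Hence tw(G) = 4 exactly.

4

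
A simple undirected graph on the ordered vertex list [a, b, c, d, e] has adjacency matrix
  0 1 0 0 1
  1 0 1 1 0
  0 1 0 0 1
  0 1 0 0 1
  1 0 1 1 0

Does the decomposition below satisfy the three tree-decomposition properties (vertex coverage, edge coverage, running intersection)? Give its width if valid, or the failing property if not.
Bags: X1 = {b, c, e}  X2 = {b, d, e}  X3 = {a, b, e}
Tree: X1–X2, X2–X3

Yes; width 2.

Every vertex of G appears in some bag (union = {a, b, c, d, e}); every edge is covered by a bag; and for each vertex v the set of bags containing v is connected in the bag tree. The decomposition is therefore valid. The largest bag has 3 vertices, so the width is 2.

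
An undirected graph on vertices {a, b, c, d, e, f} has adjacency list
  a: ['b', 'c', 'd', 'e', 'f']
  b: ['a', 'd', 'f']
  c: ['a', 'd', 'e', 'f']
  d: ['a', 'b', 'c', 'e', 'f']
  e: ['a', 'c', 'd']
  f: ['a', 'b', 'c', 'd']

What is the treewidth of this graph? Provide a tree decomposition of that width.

Treewidth 3.
One such decomposition:
Bags: B1 = {a, c, d, e}  B2 = {a, c, d, f}  B3 = {a, b, d, f}
Tree: B1–B2, B2–B3

The largest bag has 4 vertices, giving width 3; this decomposition certifies tw(G) ≤ 3. Conversely, {a, c, d, e} is a clique of size 4, and the vertices of any clique must share a bag in every tree decomposition; so some bag has ≥ 4 vertices and tw(G) ≥ 3. Therefore the treewidth is 3.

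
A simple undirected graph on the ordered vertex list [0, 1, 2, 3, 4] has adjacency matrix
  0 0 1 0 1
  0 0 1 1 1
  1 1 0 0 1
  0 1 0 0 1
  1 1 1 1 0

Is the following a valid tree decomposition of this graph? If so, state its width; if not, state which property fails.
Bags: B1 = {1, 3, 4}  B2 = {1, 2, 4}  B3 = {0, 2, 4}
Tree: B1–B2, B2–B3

Checking the three conditions: (i) the bags cover all of {0, 1, 2, 3, 4}; (ii) for each edge, some bag contains both endpoints; (iii) the bags containing any fixed vertex form a subtree. All hold, so the decomposition is valid with width 3 − 1 = 2.

Yes; width 2.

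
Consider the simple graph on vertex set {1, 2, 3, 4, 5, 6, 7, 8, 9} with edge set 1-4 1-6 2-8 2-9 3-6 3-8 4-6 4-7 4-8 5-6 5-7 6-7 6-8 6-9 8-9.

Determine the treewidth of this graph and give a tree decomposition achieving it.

Treewidth 2.
One optimal decomposition is:
Bags: B1 = {4, 6, 8}  B2 = {1, 4, 6}  B3 = {6, 8, 9}  B4 = {2, 8, 9}  B5 = {4, 6, 7}  B6 = {3, 6, 8}  B7 = {5, 6, 7}
Tree: B1–B2, B1–B3, B3–B4, B2–B5, B3–B6, B5–B7

The largest bag has 3 vertices, giving width 2; this decomposition certifies tw(G) ≤ 2. For the lower bound, the 3 vertices {2, 8, 9} are pairwise adjacent, and any tree decomposition puts a clique entirely inside one bag — forcing width ≥ 2. Combining the bounds, tw(G) = 2.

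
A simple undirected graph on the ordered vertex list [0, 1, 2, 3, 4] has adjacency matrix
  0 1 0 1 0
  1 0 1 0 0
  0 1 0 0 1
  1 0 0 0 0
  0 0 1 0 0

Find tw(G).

1

A width-1 tree decomposition is:
Bags: B1 = {0, 3}  B2 = {0, 1}  B3 = {1, 2}  B4 = {2, 4}
Tree: B1–B2, B2–B3, B3–B4
Every bag has size at most 2, so the width is 2 − 1 = 1 and tw(G) ≤ 1. Since G has at least one edge (e.g. 3–0), it is not an edgeless graph, so tw(G) ≥ 1. Hence tw(G) = 1 exactly.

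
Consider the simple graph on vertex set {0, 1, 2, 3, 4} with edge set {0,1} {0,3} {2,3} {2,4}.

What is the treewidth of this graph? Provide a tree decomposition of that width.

Every bag has size at most 2, so the width is 2 − 1 = 1 and tw(G) ≤ 1. Any graph with an edge has treewidth ≥ 1, and G has the edge 1–0. Combining the bounds, tw(G) = 1.

Treewidth 1.
One such decomposition:
Bags: B1 = {0, 1}  B2 = {0, 3}  B3 = {2, 3}  B4 = {2, 4}
Tree: B1–B2, B2–B3, B3–B4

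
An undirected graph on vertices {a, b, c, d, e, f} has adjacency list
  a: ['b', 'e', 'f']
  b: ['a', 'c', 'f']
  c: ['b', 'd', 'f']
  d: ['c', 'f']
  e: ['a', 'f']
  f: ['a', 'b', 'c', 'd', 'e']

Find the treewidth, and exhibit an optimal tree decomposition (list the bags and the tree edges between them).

Treewidth 2.
Bags: B1 = {a, b, f}  B2 = {a, e, f}  B3 = {b, c, f}  B4 = {c, d, f}
Tree: B1–B2, B1–B3, B3–B4

The largest bag has 3 vertices, giving width 2; this decomposition certifies tw(G) ≤ 2. Conversely, {c, d, f} is a clique of size 3, and the vertices of any clique must share a bag in every tree decomposition; so some bag has ≥ 3 vertices and tw(G) ≥ 2. The upper and lower bounds meet at 2, so that is the treewidth.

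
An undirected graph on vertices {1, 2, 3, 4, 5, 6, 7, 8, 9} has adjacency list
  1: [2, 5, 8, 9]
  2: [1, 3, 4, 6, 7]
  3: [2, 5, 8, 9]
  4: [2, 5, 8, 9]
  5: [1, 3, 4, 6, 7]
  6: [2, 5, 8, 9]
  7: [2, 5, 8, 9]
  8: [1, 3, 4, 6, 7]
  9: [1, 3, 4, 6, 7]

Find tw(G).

4

A width-4 tree decomposition is:
Bags: B1 = {2, 3, 5, 8, 9}  B2 = {2, 5, 7, 8, 9}  B3 = {1, 2, 5, 8, 9}  B4 = {2, 4, 5, 8, 9}  B5 = {2, 5, 6, 8, 9}
Tree: B1–B2, B2–B3, B3–B4, B4–B5
The largest bag has 5 vertices, giving width 4; this decomposition certifies tw(G) ≤ 4. For the lower bound: the 5 vertex sets {3,8}, {7,9}, {1,5}, {2}, {4} are disjoint, each induces a connected subgraph, and every pair is joined by at least one edge of G. Contracting each set to a single vertex therefore yields K_{5} as a minor, and since treewidth is minor-monotone, tw(G) ≥ tw(K_{5}) = 4. Combining the bounds, tw(G) = 4.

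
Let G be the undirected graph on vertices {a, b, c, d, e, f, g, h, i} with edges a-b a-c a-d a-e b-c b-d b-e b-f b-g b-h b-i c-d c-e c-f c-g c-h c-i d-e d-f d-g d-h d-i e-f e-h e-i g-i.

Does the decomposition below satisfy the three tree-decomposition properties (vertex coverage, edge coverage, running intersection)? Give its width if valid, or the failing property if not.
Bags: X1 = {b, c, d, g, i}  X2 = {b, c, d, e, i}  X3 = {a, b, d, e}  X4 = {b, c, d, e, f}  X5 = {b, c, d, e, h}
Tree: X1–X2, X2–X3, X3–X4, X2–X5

A tree decomposition must satisfy three properties: every vertex lies in some bag; for every edge, both endpoints lie together in some bag; and for every vertex, the bags containing it form a connected subtree. Here edge (c,a) lies in no bag, so the decomposition is invalid.

No — edge (c,a) lies in no bag.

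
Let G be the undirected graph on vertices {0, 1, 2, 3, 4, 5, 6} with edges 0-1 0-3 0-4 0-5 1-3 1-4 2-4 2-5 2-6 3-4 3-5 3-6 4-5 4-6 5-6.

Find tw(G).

A width-3 tree decomposition is:
Bags: B1 = {3, 4, 5, 6}  B2 = {2, 4, 5, 6}  B3 = {0, 3, 4, 5}  B4 = {0, 1, 3, 4}
Tree: B1–B2, B1–B3, B3–B4
The largest bag has 4 vertices, giving width 3; this decomposition certifies tw(G) ≤ 3. For the lower bound, the 4 vertices {2, 4, 5, 6} are pairwise adjacent, and any tree decomposition puts a clique entirely inside one bag — forcing width ≥ 3. Therefore the treewidth is 3.

3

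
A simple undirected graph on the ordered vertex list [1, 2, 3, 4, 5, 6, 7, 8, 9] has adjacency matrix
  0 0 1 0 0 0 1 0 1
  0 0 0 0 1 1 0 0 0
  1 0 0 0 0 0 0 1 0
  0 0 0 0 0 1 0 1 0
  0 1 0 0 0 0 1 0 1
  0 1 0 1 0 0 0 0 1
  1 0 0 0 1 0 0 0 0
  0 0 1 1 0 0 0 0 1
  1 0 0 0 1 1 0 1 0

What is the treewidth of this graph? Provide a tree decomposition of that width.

Treewidth 3.
One such decomposition:
Bags: B1 = {1, 2, 5, 7}  B2 = {1, 2, 5, 9}  B3 = {1, 2, 6, 9}  B4 = {1, 3, 6, 9}  B5 = {3, 6, 8, 9}  B6 = {3, 4, 6, 8}
Tree: B1–B2, B2–B3, B3–B4, B4–B5, B5–B6

Each bag holds 4 vertices, so the decomposition has width 3, which upper-bounds the treewidth. For the lower bound: the 4 vertex sets {2,5,7}, {1}, {9}, {3,4,6,8} are disjoint, each induces a connected subgraph, and every pair is joined by at least one edge of G. Contracting each set to a single vertex therefore yields K_{4} as a minor, and since treewidth is minor-monotone, tw(G) ≥ tw(K_{4}) = 3. Combining the bounds, tw(G) = 3.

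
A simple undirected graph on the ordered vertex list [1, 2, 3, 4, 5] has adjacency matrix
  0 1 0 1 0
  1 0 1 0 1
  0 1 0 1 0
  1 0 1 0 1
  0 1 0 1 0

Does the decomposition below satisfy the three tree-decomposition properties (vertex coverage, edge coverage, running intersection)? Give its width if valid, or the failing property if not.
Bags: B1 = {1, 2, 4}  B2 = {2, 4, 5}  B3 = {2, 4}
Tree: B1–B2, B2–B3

No — vertex 3 appears in no bag.

A tree decomposition must satisfy three properties: every vertex lies in some bag; for every edge, both endpoints lie together in some bag; and for every vertex, the bags containing it form a connected subtree. Here vertex 3 appears in no bag, so the decomposition is invalid.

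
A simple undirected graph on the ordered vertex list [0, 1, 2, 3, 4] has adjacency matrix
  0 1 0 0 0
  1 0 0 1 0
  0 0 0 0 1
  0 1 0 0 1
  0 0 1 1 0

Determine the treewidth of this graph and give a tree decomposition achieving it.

Every bag has size at most 2, so the width is 2 − 1 = 1 and tw(G) ≤ 1. Any graph with an edge has treewidth ≥ 1, and G has the edge 3–4. Therefore the treewidth is 1.

Treewidth 1.
Bags: B1 = {3, 4}  B2 = {1, 3}  B3 = {0, 1}  B4 = {2, 4}
Tree: B1–B2, B2–B3, B1–B4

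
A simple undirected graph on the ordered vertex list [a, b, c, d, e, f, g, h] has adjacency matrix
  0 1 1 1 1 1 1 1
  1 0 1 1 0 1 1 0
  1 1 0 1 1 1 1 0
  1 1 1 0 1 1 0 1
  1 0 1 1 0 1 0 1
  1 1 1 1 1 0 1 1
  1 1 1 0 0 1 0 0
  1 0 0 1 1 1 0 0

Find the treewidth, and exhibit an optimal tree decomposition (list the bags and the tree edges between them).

Each bag holds 5 vertices, so the decomposition has width 4, which upper-bounds the treewidth. For the lower bound, the 5 vertices {a, d, e, f, h} are pairwise adjacent, and any tree decomposition puts a clique entirely inside one bag — forcing width ≥ 4. Combining the bounds, tw(G) = 4.

Treewidth 4.
One optimal decomposition is:
Bags: B1 = {a, d, e, f, h}  B2 = {a, c, d, e, f}  B3 = {a, b, c, d, f}  B4 = {a, b, c, f, g}
Tree: B1–B2, B2–B3, B3–B4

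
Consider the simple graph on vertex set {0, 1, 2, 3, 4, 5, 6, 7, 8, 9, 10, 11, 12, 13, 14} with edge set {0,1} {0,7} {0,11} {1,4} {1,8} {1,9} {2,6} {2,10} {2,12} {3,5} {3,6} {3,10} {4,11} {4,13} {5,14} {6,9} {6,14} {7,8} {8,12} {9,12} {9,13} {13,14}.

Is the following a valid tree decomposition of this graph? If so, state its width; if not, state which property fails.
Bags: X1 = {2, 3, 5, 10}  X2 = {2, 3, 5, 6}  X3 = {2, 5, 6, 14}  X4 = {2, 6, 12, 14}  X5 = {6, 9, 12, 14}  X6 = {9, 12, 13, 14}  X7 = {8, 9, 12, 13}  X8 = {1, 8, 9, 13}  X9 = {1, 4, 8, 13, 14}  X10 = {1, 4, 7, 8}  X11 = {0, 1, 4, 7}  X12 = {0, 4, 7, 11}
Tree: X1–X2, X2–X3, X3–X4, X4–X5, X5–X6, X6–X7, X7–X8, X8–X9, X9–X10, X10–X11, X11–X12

A tree decomposition must satisfy three properties: every vertex lies in some bag; for every edge, both endpoints lie together in some bag; and for every vertex, the bags containing it form a connected subtree. Here bags containing vertex 14 are not connected in the tree, so the decomposition is invalid.

No — bags containing vertex 14 are not connected in the tree.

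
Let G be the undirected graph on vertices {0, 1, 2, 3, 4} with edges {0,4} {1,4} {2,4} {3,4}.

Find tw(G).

A width-1 tree decomposition is:
Bags: B1 = {2, 4}  B2 = {1, 4}  B3 = {0, 4}  B4 = {3, 4}
Tree: B1–B2, B2–B3, B1–B4
Each bag holds 2 vertices, so the decomposition has width 1, which upper-bounds the treewidth. Since G has at least one edge (e.g. 2–4), it is not an edgeless graph, so tw(G) ≥ 1. Therefore the treewidth is 1.

1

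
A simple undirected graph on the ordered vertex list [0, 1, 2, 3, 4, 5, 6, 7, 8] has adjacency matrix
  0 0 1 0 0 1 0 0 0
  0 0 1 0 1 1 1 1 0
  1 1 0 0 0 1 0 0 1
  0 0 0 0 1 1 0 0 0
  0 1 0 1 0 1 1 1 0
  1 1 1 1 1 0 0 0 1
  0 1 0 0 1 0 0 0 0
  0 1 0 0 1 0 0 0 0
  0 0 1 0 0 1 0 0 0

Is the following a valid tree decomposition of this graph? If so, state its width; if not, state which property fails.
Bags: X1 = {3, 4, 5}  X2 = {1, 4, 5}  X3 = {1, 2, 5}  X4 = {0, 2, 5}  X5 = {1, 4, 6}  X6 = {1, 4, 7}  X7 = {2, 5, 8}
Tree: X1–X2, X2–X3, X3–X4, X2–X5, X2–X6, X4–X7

Yes; width 2.

Vertex coverage: the bags together contain {0, 1, 2, 3, 4, 5, 6, 7, 8}, the full vertex set. Edge coverage: each edge of G has both endpoints in at least one bag. Running intersection: for every vertex, the bags containing it form a connected subtree. All three properties hold, so this is a valid tree decomposition of width max|bag| − 1 = 2, and hence tw(G) ≤ 2.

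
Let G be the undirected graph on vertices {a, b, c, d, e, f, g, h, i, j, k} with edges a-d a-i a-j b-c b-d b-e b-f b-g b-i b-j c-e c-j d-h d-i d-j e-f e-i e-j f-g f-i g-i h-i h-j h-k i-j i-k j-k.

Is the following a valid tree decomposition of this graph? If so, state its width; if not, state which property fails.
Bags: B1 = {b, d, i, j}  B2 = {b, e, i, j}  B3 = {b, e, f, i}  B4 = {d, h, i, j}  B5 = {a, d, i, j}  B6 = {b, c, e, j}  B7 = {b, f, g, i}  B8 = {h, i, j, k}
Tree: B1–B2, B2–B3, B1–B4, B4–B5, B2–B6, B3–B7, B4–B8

Vertex coverage: the bags together contain {a, b, c, d, e, f, g, h, i, j, k}, the full vertex set. Edge coverage: each edge of G has both endpoints in at least one bag. Running intersection: for every vertex, the bags containing it form a connected subtree. All three properties hold, so this is a valid tree decomposition of width max|bag| − 1 = 3, and hence tw(G) ≤ 3.

Yes; width 3.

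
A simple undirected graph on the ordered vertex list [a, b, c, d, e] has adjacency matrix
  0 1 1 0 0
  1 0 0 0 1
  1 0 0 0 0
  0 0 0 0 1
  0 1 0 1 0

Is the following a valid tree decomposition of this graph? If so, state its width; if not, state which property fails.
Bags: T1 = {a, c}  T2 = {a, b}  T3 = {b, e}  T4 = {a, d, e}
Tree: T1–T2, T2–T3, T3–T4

A tree decomposition must satisfy three properties: every vertex lies in some bag; for every edge, both endpoints lie together in some bag; and for every vertex, the bags containing it form a connected subtree. Here bags containing vertex a are not connected in the tree, so the decomposition is invalid.

No — bags containing vertex a are not connected in the tree.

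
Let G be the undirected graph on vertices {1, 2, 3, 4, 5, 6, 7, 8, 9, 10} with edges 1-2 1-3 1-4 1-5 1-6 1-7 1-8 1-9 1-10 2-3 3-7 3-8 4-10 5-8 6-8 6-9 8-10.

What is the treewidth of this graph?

2

A width-2 tree decomposition is:
Bags: B1 = {1, 8, 10}  B2 = {1, 3, 8}  B3 = {1, 2, 3}  B4 = {1, 5, 8}  B5 = {1, 3, 7}  B6 = {1, 6, 8}  B7 = {1, 6, 9}  B8 = {1, 4, 10}
Tree: B1–B2, B2–B3, B2–B4, B2–B5, B4–B6, B6–B7, B1–B8
The largest bag has 3 vertices, giving width 2; this decomposition certifies tw(G) ≤ 2. Conversely, {1, 2, 3} is a clique of size 3, and the vertices of any clique must share a bag in every tree decomposition; so some bag has ≥ 3 vertices and tw(G) ≥ 2. Combining the bounds, tw(G) = 2.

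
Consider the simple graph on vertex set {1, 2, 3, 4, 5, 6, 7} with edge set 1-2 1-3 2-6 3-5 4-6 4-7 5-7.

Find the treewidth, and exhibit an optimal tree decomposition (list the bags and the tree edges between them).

Every bag has size at most 3, so the width is 3 − 1 = 2 and tw(G) ≤ 2. Since 2–6–4–7–5–3–1–2 is a cycle in G, G is not acyclic. Forests are exactly the graphs of treewidth ≤ 1, so tw(G) ≥ 2. Combining the bounds, tw(G) = 2.

Treewidth 2.
One such decomposition:
Bags: B1 = {2, 4, 6}  B2 = {2, 4, 7}  B3 = {2, 5, 7}  B4 = {2, 3, 5}  B5 = {1, 2, 3}
Tree: B1–B2, B2–B3, B3–B4, B4–B5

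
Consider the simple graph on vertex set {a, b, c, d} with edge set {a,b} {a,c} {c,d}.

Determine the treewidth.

1

A width-1 tree decomposition is:
Bags: B1 = {a, b}  B2 = {a, c}  B3 = {c, d}
Tree: B1–B2, B2–B3
Every bag has size at most 2, so the width is 2 − 1 = 1 and tw(G) ≤ 1. Since G has at least one edge (e.g. b–a), it is not an edgeless graph, so tw(G) ≥ 1. Hence tw(G) = 1 exactly.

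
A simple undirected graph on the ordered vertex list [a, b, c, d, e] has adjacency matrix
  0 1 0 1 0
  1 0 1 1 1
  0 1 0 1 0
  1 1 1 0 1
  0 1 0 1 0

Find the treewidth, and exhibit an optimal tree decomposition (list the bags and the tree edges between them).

Treewidth 2.
One optimal decomposition is:
Bags: B1 = {a, b, d}  B2 = {b, d, e}  B3 = {b, c, d}
Tree: B1–B2, B2–B3

Every bag has size at most 3, so the width is 3 − 1 = 2 and tw(G) ≤ 2. For the lower bound, the 3 vertices {b, d, e} are pairwise adjacent, and any tree decomposition puts a clique entirely inside one bag — forcing width ≥ 2. Therefore the treewidth is 2.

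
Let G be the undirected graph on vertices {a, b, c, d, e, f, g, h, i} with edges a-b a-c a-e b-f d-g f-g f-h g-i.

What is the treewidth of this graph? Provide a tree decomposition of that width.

Treewidth 1.
Bags: B1 = {d, g}  B2 = {f, g}  B3 = {g, i}  B4 = {b, f}  B5 = {a, b}  B6 = {a, e}  B7 = {f, h}  B8 = {a, c}
Tree: B1–B2, B2–B3, B2–B4, B4–B5, B5–B6, B2–B7, B6–B8

Every bag has size at most 2, so the width is 2 − 1 = 1 and tw(G) ≤ 1. Since G has at least one edge (e.g. g–d), it is not an edgeless graph, so tw(G) ≥ 1. Combining the bounds, tw(G) = 1.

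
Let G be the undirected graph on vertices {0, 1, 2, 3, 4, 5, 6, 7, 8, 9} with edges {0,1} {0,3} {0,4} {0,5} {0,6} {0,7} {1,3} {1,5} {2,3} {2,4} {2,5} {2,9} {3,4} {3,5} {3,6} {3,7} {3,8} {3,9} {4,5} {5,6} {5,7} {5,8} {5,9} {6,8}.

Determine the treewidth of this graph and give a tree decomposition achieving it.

Treewidth 3.
One optimal decomposition is:
Bags: B1 = {0, 3, 5, 6}  B2 = {0, 3, 4, 5}  B3 = {2, 3, 4, 5}  B4 = {0, 1, 3, 5}  B5 = {2, 3, 5, 9}  B6 = {3, 5, 6, 8}  B7 = {0, 3, 5, 7}
Tree: B1–B2, B2–B3, B2–B4, B3–B5, B1–B6, B2–B7

The largest bag has 4 vertices, giving width 3; this decomposition certifies tw(G) ≤ 3. On the other hand G contains the 4-clique {0, 1, 3, 5}. A clique must lie in a single bag of any decomposition, so no decomposition can have width below 3. Combining the bounds, tw(G) = 3.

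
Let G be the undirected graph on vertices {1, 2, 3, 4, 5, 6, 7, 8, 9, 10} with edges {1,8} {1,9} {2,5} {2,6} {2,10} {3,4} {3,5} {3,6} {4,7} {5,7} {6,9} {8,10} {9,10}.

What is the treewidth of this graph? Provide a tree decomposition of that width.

The largest bag has 3 vertices, giving width 2; this decomposition certifies tw(G) ≤ 2. Since 4–7–5–3–4 is a cycle in G, G is not acyclic. Forests are exactly the graphs of treewidth ≤ 1, so tw(G) ≥ 2. Hence tw(G) = 2 exactly.

Treewidth 2.
One optimal decomposition is:
Bags: B1 = {3, 4, 7}  B2 = {3, 5, 7}  B3 = {3, 5, 6}  B4 = {2, 5, 6}  B5 = {2, 6, 9}  B6 = {2, 9, 10}  B7 = {1, 9, 10}  B8 = {1, 8, 10}
Tree: B1–B2, B2–B3, B3–B4, B4–B5, B5–B6, B6–B7, B7–B8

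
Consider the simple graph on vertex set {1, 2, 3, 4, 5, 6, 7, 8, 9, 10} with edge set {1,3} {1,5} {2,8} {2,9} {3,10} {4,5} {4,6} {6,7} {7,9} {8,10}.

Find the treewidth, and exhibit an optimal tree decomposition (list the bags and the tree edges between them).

Every bag has size at most 3, so the width is 3 − 1 = 2 and tw(G) ≤ 2. The edges 2–8–10–3–1–5–4–6–7–9–2 form a cycle, so G is not a tree and its treewidth is at least 2. The upper and lower bounds meet at 2, so that is the treewidth.

Treewidth 2.
One such decomposition:
Bags: B1 = {2, 8, 10}  B2 = {2, 3, 10}  B3 = {1, 2, 3}  B4 = {1, 2, 5}  B5 = {2, 4, 5}  B6 = {2, 4, 6}  B7 = {2, 6, 7}  B8 = {2, 7, 9}
Tree: B1–B2, B2–B3, B3–B4, B4–B5, B5–B6, B6–B7, B7–B8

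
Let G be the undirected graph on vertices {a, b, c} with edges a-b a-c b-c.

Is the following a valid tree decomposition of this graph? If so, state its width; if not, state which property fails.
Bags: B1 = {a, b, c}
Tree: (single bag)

Yes; width 2.

Every vertex of G appears in some bag (union = {a, b, c}); every edge is covered by a bag; and for each vertex v the set of bags containing v is connected in the bag tree. The decomposition is therefore valid. The largest bag has 3 vertices, so the width is 2.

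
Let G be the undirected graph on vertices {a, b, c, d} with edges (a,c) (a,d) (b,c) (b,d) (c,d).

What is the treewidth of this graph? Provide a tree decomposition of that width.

Every bag has size at most 3, so the width is 3 − 1 = 2 and tw(G) ≤ 2. On the other hand G contains the 3-clique {a, c, d}. A clique must lie in a single bag of any decomposition, so no decomposition can have width below 2. The upper and lower bounds meet at 2, so that is the treewidth.

Treewidth 2.
One optimal decomposition is:
Bags: B1 = {b, c, d}  B2 = {a, c, d}
Tree: B1–B2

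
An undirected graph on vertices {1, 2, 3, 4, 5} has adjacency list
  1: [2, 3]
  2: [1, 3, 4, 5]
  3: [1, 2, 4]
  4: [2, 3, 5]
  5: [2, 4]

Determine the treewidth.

A width-2 tree decomposition is:
Bags: B1 = {2, 3, 4}  B2 = {2, 4, 5}  B3 = {1, 2, 3}
Tree: B1–B2, B1–B3
The largest bag has 3 vertices, giving width 2; this decomposition certifies tw(G) ≤ 2. On the other hand G contains the 3-clique {1, 2, 3}. A clique must lie in a single bag of any decomposition, so no decomposition can have width below 2. Hence tw(G) = 2 exactly.

2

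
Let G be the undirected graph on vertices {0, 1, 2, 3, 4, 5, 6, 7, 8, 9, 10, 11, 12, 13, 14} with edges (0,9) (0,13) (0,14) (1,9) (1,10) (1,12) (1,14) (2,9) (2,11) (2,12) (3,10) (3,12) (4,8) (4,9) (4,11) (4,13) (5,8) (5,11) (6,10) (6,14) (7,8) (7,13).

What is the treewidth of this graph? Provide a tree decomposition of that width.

Treewidth 3.
One such decomposition:
Bags: B1 = {5, 7, 8, 13}  B2 = {4, 5, 8, 13}  B3 = {4, 5, 11, 13}  B4 = {0, 4, 11, 13}  B5 = {0, 4, 9, 11}  B6 = {0, 2, 9, 11}  B7 = {0, 2, 9, 14}  B8 = {1, 2, 9, 14}  B9 = {1, 2, 12, 14}  B10 = {1, 6, 12, 14}  B11 = {1, 6, 10, 12}  B12 = {3, 6, 10, 12}
Tree: B1–B2, B2–B3, B3–B4, B4–B5, B5–B6, B6–B7, B7–B8, B8–B9, B9–B10, B10–B11, B11–B12

The largest bag has 4 vertices, giving width 3; this decomposition certifies tw(G) ≤ 3. For the lower bound: the 4 vertex sets {5,7,8}, {13}, {4}, {0,2,9,11} are disjoint, each induces a connected subgraph, and every pair is joined by at least one edge of G. Contracting each set to a single vertex therefore yields K_{4} as a minor, and since treewidth is minor-monotone, tw(G) ≥ tw(K_{4}) = 3. Therefore the treewidth is 3.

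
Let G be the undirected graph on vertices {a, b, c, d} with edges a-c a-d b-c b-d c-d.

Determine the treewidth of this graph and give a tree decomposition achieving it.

Treewidth 2.
One optimal decomposition is:
Bags: B1 = {a, c, d}  B2 = {b, c, d}
Tree: B1–B2

Every bag has size at most 3, so the width is 3 − 1 = 2 and tw(G) ≤ 2. For the lower bound, the 3 vertices {a, c, d} are pairwise adjacent, and any tree decomposition puts a clique entirely inside one bag — forcing width ≥ 2. Therefore the treewidth is 2.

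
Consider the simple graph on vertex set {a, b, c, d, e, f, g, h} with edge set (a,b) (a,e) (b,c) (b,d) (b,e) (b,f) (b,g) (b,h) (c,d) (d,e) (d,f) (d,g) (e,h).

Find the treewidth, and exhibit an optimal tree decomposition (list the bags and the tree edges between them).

The largest bag has 3 vertices, giving width 2; this decomposition certifies tw(G) ≤ 2. Conversely, {b, d, g} is a clique of size 3, and the vertices of any clique must share a bag in every tree decomposition; so some bag has ≥ 3 vertices and tw(G) ≥ 2. Combining the bounds, tw(G) = 2.

Treewidth 2.
One such decomposition:
Bags: B1 = {b, d, e}  B2 = {a, b, e}  B3 = {b, d, g}  B4 = {b, d, f}  B5 = {b, c, d}  B6 = {b, e, h}
Tree: B1–B2, B1–B3, B3–B4, B4–B5, B2–B6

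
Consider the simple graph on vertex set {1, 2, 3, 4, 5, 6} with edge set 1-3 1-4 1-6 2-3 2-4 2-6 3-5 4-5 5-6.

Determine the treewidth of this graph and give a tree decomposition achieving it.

Every bag has size at most 4, so the width is 4 − 1 = 3 and tw(G) ≤ 3. For the lower bound: the 4 vertex sets {1,3}, {2,4}, {6}, {5} are disjoint, each induces a connected subgraph, and every pair is joined by at least one edge of G. Contracting each set to a single vertex therefore yields K_{4} as a minor, and since treewidth is minor-monotone, tw(G) ≥ tw(K_{4}) = 3. The upper and lower bounds meet at 3, so that is the treewidth.

Treewidth 3.
Bags: B1 = {1, 3, 4, 6}  B2 = {2, 3, 4, 6}  B3 = {3, 4, 5, 6}
Tree: B1–B2, B2–B3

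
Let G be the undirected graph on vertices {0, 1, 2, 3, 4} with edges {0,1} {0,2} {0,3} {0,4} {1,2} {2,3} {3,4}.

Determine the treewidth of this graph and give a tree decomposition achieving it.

Each bag holds 3 vertices, so the decomposition has width 2, which upper-bounds the treewidth. Conversely, {0, 1, 2} is a clique of size 3, and the vertices of any clique must share a bag in every tree decomposition; so some bag has ≥ 3 vertices and tw(G) ≥ 2. Combining the bounds, tw(G) = 2.

Treewidth 2.
Bags: B1 = {0, 3, 4}  B2 = {0, 2, 3}  B3 = {0, 1, 2}
Tree: B1–B2, B2–B3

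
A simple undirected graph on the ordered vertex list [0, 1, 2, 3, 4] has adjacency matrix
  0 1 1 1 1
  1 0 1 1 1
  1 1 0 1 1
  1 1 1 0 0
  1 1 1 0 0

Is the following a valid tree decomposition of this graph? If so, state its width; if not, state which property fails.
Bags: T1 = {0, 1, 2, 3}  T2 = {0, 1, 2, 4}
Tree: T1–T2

Yes; width 3.

Vertex coverage: the bags together contain {0, 1, 2, 3, 4}, the full vertex set. Edge coverage: each edge of G has both endpoints in at least one bag. Running intersection: for every vertex, the bags containing it form a connected subtree. All three properties hold, so this is a valid tree decomposition of width max|bag| − 1 = 3, and hence tw(G) ≤ 3.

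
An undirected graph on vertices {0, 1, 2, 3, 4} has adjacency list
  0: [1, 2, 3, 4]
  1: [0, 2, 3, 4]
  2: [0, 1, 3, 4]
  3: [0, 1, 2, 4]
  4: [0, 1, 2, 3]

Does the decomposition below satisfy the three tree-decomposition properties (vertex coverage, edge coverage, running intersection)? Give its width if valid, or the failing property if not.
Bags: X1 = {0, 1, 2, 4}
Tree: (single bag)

No — vertex 3 appears in no bag.

A tree decomposition must satisfy three properties: every vertex lies in some bag; for every edge, both endpoints lie together in some bag; and for every vertex, the bags containing it form a connected subtree. Here vertex 3 appears in no bag, so the decomposition is invalid.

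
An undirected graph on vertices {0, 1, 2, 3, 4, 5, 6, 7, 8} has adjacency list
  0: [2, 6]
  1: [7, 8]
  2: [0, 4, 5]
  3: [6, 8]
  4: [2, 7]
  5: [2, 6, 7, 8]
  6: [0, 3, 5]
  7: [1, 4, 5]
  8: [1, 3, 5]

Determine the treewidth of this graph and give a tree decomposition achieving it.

Every bag has size at most 4, so the width is 4 − 1 = 3 and tw(G) ≤ 3. For the lower bound: the 4 vertex sets {1,4,7}, {8}, {5}, {0,2,3,6} are disjoint, each induces a connected subgraph, and every pair is joined by at least one edge of G. Contracting each set to a single vertex therefore yields K_{4} as a minor, and since treewidth is minor-monotone, tw(G) ≥ tw(K_{4}) = 3. Hence tw(G) = 3 exactly.

Treewidth 3.
One such decomposition:
Bags: B1 = {1, 4, 7, 8}  B2 = {4, 5, 7, 8}  B3 = {2, 4, 5, 8}  B4 = {2, 3, 5, 8}  B5 = {2, 3, 5, 6}  B6 = {0, 2, 3, 6}
Tree: B1–B2, B2–B3, B3–B4, B4–B5, B5–B6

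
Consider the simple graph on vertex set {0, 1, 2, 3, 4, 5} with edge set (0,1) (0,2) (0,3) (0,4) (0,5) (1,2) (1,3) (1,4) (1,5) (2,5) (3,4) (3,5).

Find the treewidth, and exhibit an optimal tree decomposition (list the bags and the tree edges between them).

Each bag holds 4 vertices, so the decomposition has width 3, which upper-bounds the treewidth. Conversely, {0, 1, 2, 5} is a clique of size 4, and the vertices of any clique must share a bag in every tree decomposition; so some bag has ≥ 4 vertices and tw(G) ≥ 3. Combining the bounds, tw(G) = 3.

Treewidth 3.
One such decomposition:
Bags: B1 = {0, 1, 3, 4}  B2 = {0, 1, 3, 5}  B3 = {0, 1, 2, 5}
Tree: B1–B2, B2–B3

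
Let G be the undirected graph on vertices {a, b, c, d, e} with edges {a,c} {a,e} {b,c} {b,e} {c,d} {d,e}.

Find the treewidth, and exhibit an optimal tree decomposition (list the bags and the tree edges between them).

Each bag holds 3 vertices, so the decomposition has width 2, which upper-bounds the treewidth. For the lower bound, G contains the cycle d–c–a–e–d, so G is not a forest; only forests have treewidth ≤ 1, hence tw(G) ≥ 2. Therefore the treewidth is 2.

Treewidth 2.
One optimal decomposition is:
Bags: B1 = {c, d, e}  B2 = {a, c, e}  B3 = {b, c, e}
Tree: B1–B2, B2–B3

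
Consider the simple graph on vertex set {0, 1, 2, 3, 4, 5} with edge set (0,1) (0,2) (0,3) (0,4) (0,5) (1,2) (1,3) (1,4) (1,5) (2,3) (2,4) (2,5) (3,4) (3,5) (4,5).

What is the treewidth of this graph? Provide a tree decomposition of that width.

Treewidth 5.
One such decomposition:
Bags: B1 = {0, 1, 2, 3, 4, 5}
Tree: (single bag)

A single bag containing all 6 vertices is trivially a valid decomposition of width 5. Conversely, {0, 1, 2, 3, 4, 5} is a clique of size 6, and the vertices of any clique must share a bag in every tree decomposition; so some bag has ≥ 6 vertices and tw(G) ≥ 5. Combining the bounds, tw(G) = 5.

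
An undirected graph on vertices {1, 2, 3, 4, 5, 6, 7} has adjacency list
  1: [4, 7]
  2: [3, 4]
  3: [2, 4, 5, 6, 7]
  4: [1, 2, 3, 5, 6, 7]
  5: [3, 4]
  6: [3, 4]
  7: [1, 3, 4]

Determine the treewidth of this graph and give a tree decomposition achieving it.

Treewidth 2.
One such decomposition:
Bags: B1 = {3, 4, 5}  B2 = {2, 3, 4}  B3 = {3, 4, 6}  B4 = {3, 4, 7}  B5 = {1, 4, 7}
Tree: B1–B2, B1–B3, B1–B4, B4–B5

Each bag holds 3 vertices, so the decomposition has width 2, which upper-bounds the treewidth. Conversely, {1, 4, 7} is a clique of size 3, and the vertices of any clique must share a bag in every tree decomposition; so some bag has ≥ 3 vertices and tw(G) ≥ 2. Therefore the treewidth is 2.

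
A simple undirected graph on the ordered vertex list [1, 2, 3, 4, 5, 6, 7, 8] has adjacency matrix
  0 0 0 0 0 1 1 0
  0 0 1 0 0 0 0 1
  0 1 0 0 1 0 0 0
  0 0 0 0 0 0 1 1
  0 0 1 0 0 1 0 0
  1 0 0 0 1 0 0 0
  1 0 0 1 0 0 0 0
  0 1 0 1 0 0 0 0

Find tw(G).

2

A width-2 tree decomposition is:
Bags: B1 = {4, 7, 8}  B2 = {1, 7, 8}  B3 = {1, 6, 8}  B4 = {5, 6, 8}  B5 = {3, 5, 8}  B6 = {2, 3, 8}
Tree: B1–B2, B2–B3, B3–B4, B4–B5, B5–B6
The largest bag has 3 vertices, giving width 2; this decomposition certifies tw(G) ≤ 2. The edges 8–4–7–1–6–5–3–2–8 form a cycle, so G is not a tree and its treewidth is at least 2. The upper and lower bounds meet at 2, so that is the treewidth.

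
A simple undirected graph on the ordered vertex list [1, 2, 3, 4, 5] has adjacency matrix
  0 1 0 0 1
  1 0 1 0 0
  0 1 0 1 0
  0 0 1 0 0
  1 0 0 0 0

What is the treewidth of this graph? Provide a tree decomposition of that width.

Every bag has size at most 2, so the width is 2 − 1 = 1 and tw(G) ≤ 1. G has an edge, so its treewidth is at least 1. Therefore the treewidth is 1.

Treewidth 1.
One optimal decomposition is:
Bags: B1 = {1, 5}  B2 = {1, 2}  B3 = {2, 3}  B4 = {3, 4}
Tree: B1–B2, B2–B3, B3–B4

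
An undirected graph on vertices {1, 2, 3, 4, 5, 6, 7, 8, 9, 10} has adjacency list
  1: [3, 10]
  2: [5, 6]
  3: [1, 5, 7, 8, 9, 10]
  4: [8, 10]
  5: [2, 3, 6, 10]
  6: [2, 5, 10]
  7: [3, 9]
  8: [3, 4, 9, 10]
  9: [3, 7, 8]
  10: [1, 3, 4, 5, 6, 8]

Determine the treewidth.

A width-2 tree decomposition is:
Bags: B1 = {3, 5, 10}  B2 = {3, 8, 10}  B3 = {5, 6, 10}  B4 = {3, 8, 9}  B5 = {1, 3, 10}  B6 = {2, 5, 6}  B7 = {4, 8, 10}  B8 = {3, 7, 9}
Tree: B1–B2, B1–B3, B2–B4, B2–B5, B3–B6, B2–B7, B4–B8
Each bag holds 3 vertices, so the decomposition has width 2, which upper-bounds the treewidth. On the other hand G contains the 3-clique {2, 5, 6}. A clique must lie in a single bag of any decomposition, so no decomposition can have width below 2. Hence tw(G) = 2 exactly.

2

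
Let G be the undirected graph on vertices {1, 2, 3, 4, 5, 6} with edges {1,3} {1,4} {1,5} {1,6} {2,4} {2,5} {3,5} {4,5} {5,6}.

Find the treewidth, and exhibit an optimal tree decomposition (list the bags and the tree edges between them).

Treewidth 2.
Bags: B1 = {1, 5, 6}  B2 = {1, 4, 5}  B3 = {1, 3, 5}  B4 = {2, 4, 5}
Tree: B1–B2, B2–B3, B2–B4

Each bag holds 3 vertices, so the decomposition has width 2, which upper-bounds the treewidth. For the lower bound, the 3 vertices {1, 3, 5} are pairwise adjacent, and any tree decomposition puts a clique entirely inside one bag — forcing width ≥ 2. Therefore the treewidth is 2.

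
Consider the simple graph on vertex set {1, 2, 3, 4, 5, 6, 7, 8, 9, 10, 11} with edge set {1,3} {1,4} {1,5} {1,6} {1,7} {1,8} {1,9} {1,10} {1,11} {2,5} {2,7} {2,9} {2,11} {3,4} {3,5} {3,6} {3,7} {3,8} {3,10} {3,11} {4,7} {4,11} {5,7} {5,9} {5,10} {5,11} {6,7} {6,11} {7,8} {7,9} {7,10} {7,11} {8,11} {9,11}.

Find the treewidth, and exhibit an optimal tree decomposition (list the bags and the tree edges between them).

Treewidth 4.
Bags: B1 = {1, 3, 4, 7, 11}  B2 = {1, 3, 5, 7, 11}  B3 = {1, 5, 7, 9, 11}  B4 = {1, 3, 5, 7, 10}  B5 = {1, 3, 6, 7, 11}  B6 = {2, 5, 7, 9, 11}  B7 = {1, 3, 7, 8, 11}
Tree: B1–B2, B2–B3, B2–B4, B2–B5, B3–B6, B2–B7

Every bag has size at most 5, so the width is 5 − 1 = 4 and tw(G) ≤ 4. Conversely, {1, 5, 7, 9, 11} is a clique of size 5, and the vertices of any clique must share a bag in every tree decomposition; so some bag has ≥ 5 vertices and tw(G) ≥ 4. Combining the bounds, tw(G) = 4.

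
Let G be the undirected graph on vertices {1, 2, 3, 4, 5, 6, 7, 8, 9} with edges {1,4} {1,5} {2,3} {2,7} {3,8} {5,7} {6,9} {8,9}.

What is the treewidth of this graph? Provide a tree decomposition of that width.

Treewidth 1.
Bags: B1 = {1, 4}  B2 = {1, 5}  B3 = {5, 7}  B4 = {2, 7}  B5 = {2, 3}  B6 = {3, 8}  B7 = {8, 9}  B8 = {6, 9}
Tree: B1–B2, B2–B3, B3–B4, B4–B5, B5–B6, B6–B7, B7–B8

Every bag has size at most 2, so the width is 2 − 1 = 1 and tw(G) ≤ 1. G has an edge, so its treewidth is at least 1. Therefore the treewidth is 1.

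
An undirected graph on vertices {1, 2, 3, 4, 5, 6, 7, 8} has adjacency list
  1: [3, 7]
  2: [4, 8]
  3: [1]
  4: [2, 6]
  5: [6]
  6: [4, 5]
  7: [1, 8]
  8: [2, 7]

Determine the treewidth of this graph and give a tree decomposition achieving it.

Every bag has size at most 2, so the width is 2 − 1 = 1 and tw(G) ≤ 1. G has an edge, so its treewidth is at least 1. Therefore the treewidth is 1.

Treewidth 1.
One optimal decomposition is:
Bags: B1 = {5, 6}  B2 = {4, 6}  B3 = {2, 4}  B4 = {2, 8}  B5 = {7, 8}  B6 = {1, 7}  B7 = {1, 3}
Tree: B1–B2, B2–B3, B3–B4, B4–B5, B5–B6, B6–B7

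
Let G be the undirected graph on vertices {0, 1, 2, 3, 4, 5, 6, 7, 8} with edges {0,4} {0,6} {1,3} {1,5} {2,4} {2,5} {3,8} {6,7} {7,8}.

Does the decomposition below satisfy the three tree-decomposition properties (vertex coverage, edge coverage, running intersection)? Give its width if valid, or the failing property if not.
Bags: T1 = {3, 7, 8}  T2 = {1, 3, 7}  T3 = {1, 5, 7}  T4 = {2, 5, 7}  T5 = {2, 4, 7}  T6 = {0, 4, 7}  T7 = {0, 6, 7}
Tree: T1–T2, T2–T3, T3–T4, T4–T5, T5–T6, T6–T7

Yes; width 2.

Vertex coverage: the bags together contain {0, 1, 2, 3, 4, 5, 6, 7, 8}, the full vertex set. Edge coverage: each edge of G has both endpoints in at least one bag. Running intersection: for every vertex, the bags containing it form a connected subtree. All three properties hold, so this is a valid tree decomposition of width max|bag| − 1 = 2, and hence tw(G) ≤ 2.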